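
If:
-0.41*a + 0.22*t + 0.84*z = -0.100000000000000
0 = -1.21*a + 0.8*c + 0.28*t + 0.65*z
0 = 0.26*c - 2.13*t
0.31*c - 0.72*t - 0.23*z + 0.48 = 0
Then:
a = -3.79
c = -4.07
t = -0.50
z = -1.84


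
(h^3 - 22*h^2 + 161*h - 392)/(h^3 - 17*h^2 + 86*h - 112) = (h - 7)/(h - 2)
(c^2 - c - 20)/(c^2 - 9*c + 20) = (c + 4)/(c - 4)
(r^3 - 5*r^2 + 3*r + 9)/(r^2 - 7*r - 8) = (r^2 - 6*r + 9)/(r - 8)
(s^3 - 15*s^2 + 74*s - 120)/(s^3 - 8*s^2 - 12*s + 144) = (s^2 - 9*s + 20)/(s^2 - 2*s - 24)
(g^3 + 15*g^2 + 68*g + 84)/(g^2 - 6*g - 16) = (g^2 + 13*g + 42)/(g - 8)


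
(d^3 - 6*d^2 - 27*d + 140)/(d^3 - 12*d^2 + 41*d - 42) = (d^2 + d - 20)/(d^2 - 5*d + 6)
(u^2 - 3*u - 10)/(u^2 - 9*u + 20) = (u + 2)/(u - 4)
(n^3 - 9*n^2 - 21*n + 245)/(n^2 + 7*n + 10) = (n^2 - 14*n + 49)/(n + 2)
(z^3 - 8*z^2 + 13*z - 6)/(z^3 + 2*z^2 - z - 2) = (z^2 - 7*z + 6)/(z^2 + 3*z + 2)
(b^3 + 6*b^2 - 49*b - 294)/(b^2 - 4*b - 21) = (b^2 + 13*b + 42)/(b + 3)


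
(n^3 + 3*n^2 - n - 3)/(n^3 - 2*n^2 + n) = (n^2 + 4*n + 3)/(n*(n - 1))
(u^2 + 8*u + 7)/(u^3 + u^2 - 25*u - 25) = (u + 7)/(u^2 - 25)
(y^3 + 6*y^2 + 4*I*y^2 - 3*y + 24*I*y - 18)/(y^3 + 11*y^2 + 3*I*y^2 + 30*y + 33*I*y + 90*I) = (y + I)/(y + 5)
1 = 1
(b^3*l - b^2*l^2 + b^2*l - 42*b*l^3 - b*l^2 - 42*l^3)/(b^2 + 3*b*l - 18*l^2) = l*(b^2 - 7*b*l + b - 7*l)/(b - 3*l)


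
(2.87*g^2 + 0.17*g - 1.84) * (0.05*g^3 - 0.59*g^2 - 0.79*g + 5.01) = 0.1435*g^5 - 1.6848*g^4 - 2.4596*g^3 + 15.33*g^2 + 2.3053*g - 9.2184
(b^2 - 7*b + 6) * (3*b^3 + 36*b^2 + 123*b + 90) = 3*b^5 + 15*b^4 - 111*b^3 - 555*b^2 + 108*b + 540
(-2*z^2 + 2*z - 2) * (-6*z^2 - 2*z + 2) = 12*z^4 - 8*z^3 + 4*z^2 + 8*z - 4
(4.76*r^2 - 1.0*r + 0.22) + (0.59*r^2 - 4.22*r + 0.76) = 5.35*r^2 - 5.22*r + 0.98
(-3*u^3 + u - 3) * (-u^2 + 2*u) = 3*u^5 - 6*u^4 - u^3 + 5*u^2 - 6*u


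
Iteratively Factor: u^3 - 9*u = (u)*(u^2 - 9) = u*(u + 3)*(u - 3)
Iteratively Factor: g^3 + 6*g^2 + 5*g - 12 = (g + 3)*(g^2 + 3*g - 4) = (g + 3)*(g + 4)*(g - 1)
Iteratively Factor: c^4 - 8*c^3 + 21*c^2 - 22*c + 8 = (c - 4)*(c^3 - 4*c^2 + 5*c - 2) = (c - 4)*(c - 1)*(c^2 - 3*c + 2) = (c - 4)*(c - 1)^2*(c - 2)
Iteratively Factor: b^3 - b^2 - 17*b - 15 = (b - 5)*(b^2 + 4*b + 3) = (b - 5)*(b + 3)*(b + 1)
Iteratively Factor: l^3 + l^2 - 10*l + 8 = (l + 4)*(l^2 - 3*l + 2) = (l - 2)*(l + 4)*(l - 1)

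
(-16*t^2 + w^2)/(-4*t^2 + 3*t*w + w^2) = (4*t - w)/(t - w)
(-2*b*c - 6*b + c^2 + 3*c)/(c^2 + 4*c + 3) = (-2*b + c)/(c + 1)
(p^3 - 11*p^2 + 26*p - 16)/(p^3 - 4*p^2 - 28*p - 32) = (p^2 - 3*p + 2)/(p^2 + 4*p + 4)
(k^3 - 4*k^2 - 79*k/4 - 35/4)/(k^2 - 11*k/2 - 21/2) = (4*k^2 + 12*k + 5)/(2*(2*k + 3))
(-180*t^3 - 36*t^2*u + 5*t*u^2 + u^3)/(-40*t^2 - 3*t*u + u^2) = (36*t^2 - u^2)/(8*t - u)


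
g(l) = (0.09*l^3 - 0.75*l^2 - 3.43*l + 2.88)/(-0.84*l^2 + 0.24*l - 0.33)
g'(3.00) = -0.33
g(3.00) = 1.64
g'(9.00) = -0.15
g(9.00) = 0.35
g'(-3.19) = -0.62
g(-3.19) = -0.34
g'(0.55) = 11.85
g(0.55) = -1.73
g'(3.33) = -0.31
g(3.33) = 1.53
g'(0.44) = 14.54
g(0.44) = -3.19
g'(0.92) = 3.96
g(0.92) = 1.02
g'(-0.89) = -4.71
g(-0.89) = -4.36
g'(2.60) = -0.33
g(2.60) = 1.77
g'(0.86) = 4.84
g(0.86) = 0.76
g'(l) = (1.68*l - 0.24)*(0.09*l^3 - 0.75*l^2 - 3.43*l + 2.88)/(-0.84*l^2 + 0.24*l - 0.33)^2 + (0.27*l^2 - 1.5*l - 3.43)/(-0.84*l^2 + 0.24*l - 0.33) = (-0.0756*l^4 + 0.0431999999999999*l^3 - 3.1503*l^2 + 5.3334*l + 0.4407)/(0.7056*l^4 - 0.4032*l^3 + 0.612*l^2 - 0.1584*l + 0.1089)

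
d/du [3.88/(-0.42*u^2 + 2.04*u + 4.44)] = (3.2592*u - 7.9152)/(-0.42*u^2 + 2.04*u + 4.44)^2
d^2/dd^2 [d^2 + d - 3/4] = 2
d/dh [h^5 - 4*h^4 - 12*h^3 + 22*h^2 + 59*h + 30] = 5*h^4 - 16*h^3 - 36*h^2 + 44*h + 59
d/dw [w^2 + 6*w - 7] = 2*w + 6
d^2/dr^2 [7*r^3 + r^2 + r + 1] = 42*r + 2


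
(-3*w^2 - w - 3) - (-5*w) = -3*w^2 + 4*w - 3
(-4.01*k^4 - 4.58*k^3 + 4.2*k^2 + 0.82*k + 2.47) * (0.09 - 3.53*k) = 14.1553*k^5 + 15.8065*k^4 - 15.2382*k^3 - 2.5166*k^2 - 8.6453*k + 0.2223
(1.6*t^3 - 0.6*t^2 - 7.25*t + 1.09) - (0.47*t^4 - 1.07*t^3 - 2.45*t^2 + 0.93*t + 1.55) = -0.47*t^4 + 2.67*t^3 + 1.85*t^2 - 8.18*t - 0.46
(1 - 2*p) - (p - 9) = 10 - 3*p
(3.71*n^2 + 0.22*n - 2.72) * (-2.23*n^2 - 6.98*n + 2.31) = -8.2733*n^4 - 26.3864*n^3 + 13.1001*n^2 + 19.4938*n - 6.2832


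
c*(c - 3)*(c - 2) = c^3 - 5*c^2 + 6*c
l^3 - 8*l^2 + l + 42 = (l - 7)*(l - 3)*(l + 2)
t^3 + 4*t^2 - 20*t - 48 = (t - 4)*(t + 2)*(t + 6)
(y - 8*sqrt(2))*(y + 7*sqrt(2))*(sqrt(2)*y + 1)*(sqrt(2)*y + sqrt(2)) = 2*y^4 - sqrt(2)*y^3 + 2*y^3 - 226*y^2 - sqrt(2)*y^2 - 226*y - 112*sqrt(2)*y - 112*sqrt(2)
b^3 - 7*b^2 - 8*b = b*(b - 8)*(b + 1)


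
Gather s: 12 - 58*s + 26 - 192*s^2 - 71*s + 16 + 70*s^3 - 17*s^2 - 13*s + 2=70*s^3 - 209*s^2 - 142*s + 56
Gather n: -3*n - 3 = -3*n - 3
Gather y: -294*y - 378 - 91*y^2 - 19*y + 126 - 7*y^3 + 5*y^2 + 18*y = -7*y^3 - 86*y^2 - 295*y - 252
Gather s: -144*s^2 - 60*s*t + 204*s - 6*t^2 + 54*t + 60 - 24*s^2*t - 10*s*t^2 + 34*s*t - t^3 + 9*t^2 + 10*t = s^2*(-24*t - 144) + s*(-10*t^2 - 26*t + 204) - t^3 + 3*t^2 + 64*t + 60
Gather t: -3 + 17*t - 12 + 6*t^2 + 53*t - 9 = 6*t^2 + 70*t - 24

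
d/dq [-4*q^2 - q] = -8*q - 1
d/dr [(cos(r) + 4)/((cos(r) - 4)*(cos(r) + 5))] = (cos(r)^2 + 8*cos(r) + 24)*sin(r)/((cos(r) - 4)^2*(cos(r) + 5)^2)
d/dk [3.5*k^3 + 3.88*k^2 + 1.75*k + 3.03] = 10.5*k^2 + 7.76*k + 1.75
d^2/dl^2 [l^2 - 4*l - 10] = 2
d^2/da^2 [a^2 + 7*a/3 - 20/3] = 2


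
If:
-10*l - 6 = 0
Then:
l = -3/5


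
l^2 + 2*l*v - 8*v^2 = (l - 2*v)*(l + 4*v)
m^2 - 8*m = m*(m - 8)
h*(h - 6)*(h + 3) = h^3 - 3*h^2 - 18*h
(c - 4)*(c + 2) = c^2 - 2*c - 8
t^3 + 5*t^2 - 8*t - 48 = (t - 3)*(t + 4)^2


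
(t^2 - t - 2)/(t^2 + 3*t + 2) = (t - 2)/(t + 2)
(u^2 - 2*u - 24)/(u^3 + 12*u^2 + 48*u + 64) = (u - 6)/(u^2 + 8*u + 16)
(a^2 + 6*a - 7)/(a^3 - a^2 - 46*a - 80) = (-a^2 - 6*a + 7)/(-a^3 + a^2 + 46*a + 80)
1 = 1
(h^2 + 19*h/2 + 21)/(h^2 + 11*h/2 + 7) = (h + 6)/(h + 2)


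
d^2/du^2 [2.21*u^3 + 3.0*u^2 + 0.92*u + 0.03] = 13.26*u + 6.0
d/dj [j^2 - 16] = 2*j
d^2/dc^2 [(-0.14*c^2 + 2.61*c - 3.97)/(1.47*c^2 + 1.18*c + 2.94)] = (11.765586*c^3 - 47.842326*c^2 - 108.99756*c + 2.73000400000001)/(3.176523*c^6 + 7.649586*c^5 + 25.199622*c^4 + 32.241376*c^3 + 50.399244*c^2 + 30.598344*c + 25.412184)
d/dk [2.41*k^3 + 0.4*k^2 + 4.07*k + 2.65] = 7.23*k^2 + 0.8*k + 4.07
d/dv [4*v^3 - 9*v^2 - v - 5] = 12*v^2 - 18*v - 1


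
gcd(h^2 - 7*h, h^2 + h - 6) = 1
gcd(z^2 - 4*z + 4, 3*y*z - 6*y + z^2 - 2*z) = z - 2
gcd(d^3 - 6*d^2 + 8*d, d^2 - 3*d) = d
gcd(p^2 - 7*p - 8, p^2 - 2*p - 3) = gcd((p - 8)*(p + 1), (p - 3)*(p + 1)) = p + 1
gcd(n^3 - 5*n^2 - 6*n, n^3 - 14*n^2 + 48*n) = n^2 - 6*n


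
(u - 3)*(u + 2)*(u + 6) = u^3 + 5*u^2 - 12*u - 36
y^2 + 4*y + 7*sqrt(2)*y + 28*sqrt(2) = (y + 4)*(y + 7*sqrt(2))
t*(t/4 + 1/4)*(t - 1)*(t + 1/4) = t^4/4 + t^3/16 - t^2/4 - t/16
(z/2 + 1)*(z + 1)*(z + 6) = z^3/2 + 9*z^2/2 + 10*z + 6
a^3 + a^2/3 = a^2*(a + 1/3)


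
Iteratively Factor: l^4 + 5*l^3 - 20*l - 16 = (l + 1)*(l^3 + 4*l^2 - 4*l - 16) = (l + 1)*(l + 4)*(l^2 - 4) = (l + 1)*(l + 2)*(l + 4)*(l - 2)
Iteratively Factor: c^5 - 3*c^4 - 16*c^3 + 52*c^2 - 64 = (c + 1)*(c^4 - 4*c^3 - 12*c^2 + 64*c - 64) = (c - 2)*(c + 1)*(c^3 - 2*c^2 - 16*c + 32) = (c - 2)*(c + 1)*(c + 4)*(c^2 - 6*c + 8) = (c - 2)^2*(c + 1)*(c + 4)*(c - 4)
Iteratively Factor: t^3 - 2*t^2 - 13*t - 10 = (t - 5)*(t^2 + 3*t + 2) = (t - 5)*(t + 1)*(t + 2)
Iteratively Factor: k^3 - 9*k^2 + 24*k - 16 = (k - 1)*(k^2 - 8*k + 16) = (k - 4)*(k - 1)*(k - 4)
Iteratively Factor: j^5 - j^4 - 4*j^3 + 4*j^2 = (j - 2)*(j^4 + j^3 - 2*j^2) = (j - 2)*(j - 1)*(j^3 + 2*j^2) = j*(j - 2)*(j - 1)*(j^2 + 2*j) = j*(j - 2)*(j - 1)*(j + 2)*(j)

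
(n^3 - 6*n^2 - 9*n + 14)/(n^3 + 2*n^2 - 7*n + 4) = (n^2 - 5*n - 14)/(n^2 + 3*n - 4)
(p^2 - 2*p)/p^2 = (p - 2)/p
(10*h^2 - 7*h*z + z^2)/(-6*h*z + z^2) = (-10*h^2 + 7*h*z - z^2)/(z*(6*h - z))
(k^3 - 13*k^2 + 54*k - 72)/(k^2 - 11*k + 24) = (k^2 - 10*k + 24)/(k - 8)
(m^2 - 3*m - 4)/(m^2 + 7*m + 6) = (m - 4)/(m + 6)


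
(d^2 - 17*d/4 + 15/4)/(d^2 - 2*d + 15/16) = 4*(d - 3)/(4*d - 3)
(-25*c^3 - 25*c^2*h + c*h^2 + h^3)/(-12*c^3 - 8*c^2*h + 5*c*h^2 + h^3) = (25*c^2 - h^2)/(12*c^2 - 4*c*h - h^2)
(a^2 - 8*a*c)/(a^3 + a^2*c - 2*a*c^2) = (a - 8*c)/(a^2 + a*c - 2*c^2)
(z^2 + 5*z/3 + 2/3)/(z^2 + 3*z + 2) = (z + 2/3)/(z + 2)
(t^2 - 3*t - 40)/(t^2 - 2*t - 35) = (t - 8)/(t - 7)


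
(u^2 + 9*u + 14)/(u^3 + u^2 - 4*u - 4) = (u + 7)/(u^2 - u - 2)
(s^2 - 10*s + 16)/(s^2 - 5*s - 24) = (s - 2)/(s + 3)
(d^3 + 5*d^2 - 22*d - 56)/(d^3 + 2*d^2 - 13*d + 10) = (d^3 + 5*d^2 - 22*d - 56)/(d^3 + 2*d^2 - 13*d + 10)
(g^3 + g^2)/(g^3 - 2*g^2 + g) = g*(g + 1)/(g^2 - 2*g + 1)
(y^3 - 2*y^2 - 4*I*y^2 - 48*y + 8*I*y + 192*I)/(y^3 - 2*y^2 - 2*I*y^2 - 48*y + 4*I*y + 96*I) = (y - 4*I)/(y - 2*I)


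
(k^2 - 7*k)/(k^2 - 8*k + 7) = k/(k - 1)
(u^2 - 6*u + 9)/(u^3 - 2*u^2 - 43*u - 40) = (-u^2 + 6*u - 9)/(-u^3 + 2*u^2 + 43*u + 40)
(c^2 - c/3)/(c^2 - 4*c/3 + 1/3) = c/(c - 1)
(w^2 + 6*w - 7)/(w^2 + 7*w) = (w - 1)/w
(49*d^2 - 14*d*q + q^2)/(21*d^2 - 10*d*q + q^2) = (-7*d + q)/(-3*d + q)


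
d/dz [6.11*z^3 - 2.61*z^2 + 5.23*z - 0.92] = 18.33*z^2 - 5.22*z + 5.23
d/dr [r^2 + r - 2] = 2*r + 1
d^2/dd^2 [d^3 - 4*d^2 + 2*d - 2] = 6*d - 8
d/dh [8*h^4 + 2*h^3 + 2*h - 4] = 32*h^3 + 6*h^2 + 2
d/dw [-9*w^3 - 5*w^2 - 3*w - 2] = -27*w^2 - 10*w - 3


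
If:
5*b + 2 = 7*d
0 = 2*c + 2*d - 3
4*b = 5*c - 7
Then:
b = -13/106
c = 69/53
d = 21/106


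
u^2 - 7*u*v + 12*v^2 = (u - 4*v)*(u - 3*v)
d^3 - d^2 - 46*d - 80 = (d - 8)*(d + 2)*(d + 5)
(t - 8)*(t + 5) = t^2 - 3*t - 40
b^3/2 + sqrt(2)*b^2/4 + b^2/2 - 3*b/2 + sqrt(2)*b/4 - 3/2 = (b/2 + 1/2)*(b - sqrt(2))*(b + 3*sqrt(2)/2)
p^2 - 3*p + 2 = (p - 2)*(p - 1)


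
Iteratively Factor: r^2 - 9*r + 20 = (r - 4)*(r - 5)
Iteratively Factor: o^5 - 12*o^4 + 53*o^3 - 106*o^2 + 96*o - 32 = (o - 1)*(o^4 - 11*o^3 + 42*o^2 - 64*o + 32) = (o - 4)*(o - 1)*(o^3 - 7*o^2 + 14*o - 8) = (o - 4)^2*(o - 1)*(o^2 - 3*o + 2) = (o - 4)^2*(o - 2)*(o - 1)*(o - 1)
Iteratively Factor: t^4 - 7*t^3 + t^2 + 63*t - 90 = (t + 3)*(t^3 - 10*t^2 + 31*t - 30) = (t - 2)*(t + 3)*(t^2 - 8*t + 15) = (t - 5)*(t - 2)*(t + 3)*(t - 3)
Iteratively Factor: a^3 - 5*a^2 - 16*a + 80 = (a - 4)*(a^2 - a - 20) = (a - 4)*(a + 4)*(a - 5)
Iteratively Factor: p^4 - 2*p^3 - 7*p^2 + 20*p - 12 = (p - 2)*(p^3 - 7*p + 6) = (p - 2)*(p - 1)*(p^2 + p - 6) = (p - 2)*(p - 1)*(p + 3)*(p - 2)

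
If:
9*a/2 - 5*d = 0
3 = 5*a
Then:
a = 3/5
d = 27/50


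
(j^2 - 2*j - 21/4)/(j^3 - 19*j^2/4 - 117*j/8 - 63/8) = 2*(2*j - 7)/(4*j^2 - 25*j - 21)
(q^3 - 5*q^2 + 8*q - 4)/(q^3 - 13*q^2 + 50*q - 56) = (q^2 - 3*q + 2)/(q^2 - 11*q + 28)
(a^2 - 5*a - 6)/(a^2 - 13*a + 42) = (a + 1)/(a - 7)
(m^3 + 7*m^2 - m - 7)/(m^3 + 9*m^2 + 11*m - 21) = (m + 1)/(m + 3)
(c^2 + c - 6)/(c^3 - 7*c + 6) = 1/(c - 1)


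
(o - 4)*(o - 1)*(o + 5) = o^3 - 21*o + 20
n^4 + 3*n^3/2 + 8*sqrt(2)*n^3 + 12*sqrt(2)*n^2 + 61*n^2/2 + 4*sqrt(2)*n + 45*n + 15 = (n + 1/2)*(n + 1)*(n + 3*sqrt(2))*(n + 5*sqrt(2))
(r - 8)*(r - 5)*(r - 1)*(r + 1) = r^4 - 13*r^3 + 39*r^2 + 13*r - 40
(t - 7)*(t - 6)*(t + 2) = t^3 - 11*t^2 + 16*t + 84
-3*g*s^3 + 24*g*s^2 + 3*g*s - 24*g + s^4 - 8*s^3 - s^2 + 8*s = (-3*g + s)*(s - 8)*(s - 1)*(s + 1)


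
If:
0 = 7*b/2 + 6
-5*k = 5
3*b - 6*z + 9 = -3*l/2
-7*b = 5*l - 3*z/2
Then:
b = -12/7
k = -1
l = 726/259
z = 348/259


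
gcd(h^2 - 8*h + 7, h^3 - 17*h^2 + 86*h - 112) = h - 7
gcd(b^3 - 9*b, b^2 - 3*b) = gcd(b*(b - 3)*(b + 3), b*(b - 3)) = b^2 - 3*b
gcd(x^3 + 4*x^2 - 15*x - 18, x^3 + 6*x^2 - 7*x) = 1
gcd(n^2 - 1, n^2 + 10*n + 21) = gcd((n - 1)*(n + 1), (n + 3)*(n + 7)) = 1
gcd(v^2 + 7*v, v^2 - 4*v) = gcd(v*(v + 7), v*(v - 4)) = v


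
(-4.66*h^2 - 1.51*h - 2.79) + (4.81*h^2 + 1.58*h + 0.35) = 0.149999999999999*h^2 + 0.0700000000000001*h - 2.44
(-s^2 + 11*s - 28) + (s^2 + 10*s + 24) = 21*s - 4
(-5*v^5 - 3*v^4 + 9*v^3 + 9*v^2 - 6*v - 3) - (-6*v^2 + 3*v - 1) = -5*v^5 - 3*v^4 + 9*v^3 + 15*v^2 - 9*v - 2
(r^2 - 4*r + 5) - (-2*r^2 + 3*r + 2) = 3*r^2 - 7*r + 3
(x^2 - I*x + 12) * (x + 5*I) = x^3 + 4*I*x^2 + 17*x + 60*I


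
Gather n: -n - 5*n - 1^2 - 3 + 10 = 6 - 6*n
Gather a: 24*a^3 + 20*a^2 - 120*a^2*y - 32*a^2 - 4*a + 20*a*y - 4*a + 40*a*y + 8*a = 24*a^3 + a^2*(-120*y - 12) + 60*a*y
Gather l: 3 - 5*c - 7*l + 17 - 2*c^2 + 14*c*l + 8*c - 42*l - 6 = -2*c^2 + 3*c + l*(14*c - 49) + 14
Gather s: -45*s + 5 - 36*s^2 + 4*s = -36*s^2 - 41*s + 5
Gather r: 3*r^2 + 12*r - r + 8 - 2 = 3*r^2 + 11*r + 6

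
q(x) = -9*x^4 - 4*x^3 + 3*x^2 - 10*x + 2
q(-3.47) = -1064.90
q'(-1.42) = 60.36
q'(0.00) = -10.00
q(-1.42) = -2.89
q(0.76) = -8.63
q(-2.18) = -123.77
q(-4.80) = -4216.09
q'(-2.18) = 292.86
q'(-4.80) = 3666.03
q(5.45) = -8551.05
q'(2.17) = -421.35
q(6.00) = -12478.00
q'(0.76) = -28.17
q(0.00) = 2.00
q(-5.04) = -5166.47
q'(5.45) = -6161.36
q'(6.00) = -8182.00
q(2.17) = -246.01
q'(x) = -36*x^3 - 12*x^2 + 6*x - 10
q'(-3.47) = 1328.84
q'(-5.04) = 4263.81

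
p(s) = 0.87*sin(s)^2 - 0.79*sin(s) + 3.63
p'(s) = 1.74*sin(s)*cos(s) - 0.79*cos(s)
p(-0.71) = 4.51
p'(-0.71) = -1.46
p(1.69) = 3.70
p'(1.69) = -0.11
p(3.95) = 4.66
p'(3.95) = 1.41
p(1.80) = 3.69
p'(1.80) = -0.21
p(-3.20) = 3.59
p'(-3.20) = 0.69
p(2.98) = 3.53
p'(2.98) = 0.50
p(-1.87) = 5.18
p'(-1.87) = 0.72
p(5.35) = 4.83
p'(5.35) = -1.30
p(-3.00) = 3.76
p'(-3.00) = 1.03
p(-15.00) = 4.51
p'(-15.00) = 1.46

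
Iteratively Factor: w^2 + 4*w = (w)*(w + 4)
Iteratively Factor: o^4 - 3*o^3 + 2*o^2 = (o - 1)*(o^3 - 2*o^2) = o*(o - 1)*(o^2 - 2*o) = o^2*(o - 1)*(o - 2)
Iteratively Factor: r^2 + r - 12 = (r - 3)*(r + 4)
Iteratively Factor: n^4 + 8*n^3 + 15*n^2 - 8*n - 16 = (n + 4)*(n^3 + 4*n^2 - n - 4) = (n + 4)^2*(n^2 - 1) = (n - 1)*(n + 4)^2*(n + 1)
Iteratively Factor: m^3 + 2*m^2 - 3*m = (m - 1)*(m^2 + 3*m) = m*(m - 1)*(m + 3)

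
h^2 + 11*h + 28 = (h + 4)*(h + 7)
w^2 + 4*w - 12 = (w - 2)*(w + 6)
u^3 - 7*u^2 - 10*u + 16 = (u - 8)*(u - 1)*(u + 2)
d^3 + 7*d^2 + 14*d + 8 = (d + 1)*(d + 2)*(d + 4)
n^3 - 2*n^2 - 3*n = n*(n - 3)*(n + 1)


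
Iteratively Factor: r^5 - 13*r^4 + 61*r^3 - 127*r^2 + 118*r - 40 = (r - 5)*(r^4 - 8*r^3 + 21*r^2 - 22*r + 8) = (r - 5)*(r - 1)*(r^3 - 7*r^2 + 14*r - 8) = (r - 5)*(r - 4)*(r - 1)*(r^2 - 3*r + 2) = (r - 5)*(r - 4)*(r - 2)*(r - 1)*(r - 1)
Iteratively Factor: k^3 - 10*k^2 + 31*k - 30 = (k - 2)*(k^2 - 8*k + 15) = (k - 5)*(k - 2)*(k - 3)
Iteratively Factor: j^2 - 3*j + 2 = (j - 1)*(j - 2)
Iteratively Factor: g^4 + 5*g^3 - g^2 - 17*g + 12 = (g + 4)*(g^3 + g^2 - 5*g + 3) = (g - 1)*(g + 4)*(g^2 + 2*g - 3) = (g - 1)^2*(g + 4)*(g + 3)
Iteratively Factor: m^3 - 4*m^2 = (m - 4)*(m^2) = m*(m - 4)*(m)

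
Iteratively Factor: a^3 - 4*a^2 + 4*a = (a)*(a^2 - 4*a + 4) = a*(a - 2)*(a - 2)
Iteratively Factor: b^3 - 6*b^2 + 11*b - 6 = (b - 1)*(b^2 - 5*b + 6) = (b - 3)*(b - 1)*(b - 2)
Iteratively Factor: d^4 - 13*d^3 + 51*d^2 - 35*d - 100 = (d - 5)*(d^3 - 8*d^2 + 11*d + 20) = (d - 5)*(d - 4)*(d^2 - 4*d - 5) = (d - 5)^2*(d - 4)*(d + 1)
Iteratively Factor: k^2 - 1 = (k + 1)*(k - 1)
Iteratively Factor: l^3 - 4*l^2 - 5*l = (l)*(l^2 - 4*l - 5) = l*(l - 5)*(l + 1)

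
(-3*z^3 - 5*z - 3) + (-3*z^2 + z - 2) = -3*z^3 - 3*z^2 - 4*z - 5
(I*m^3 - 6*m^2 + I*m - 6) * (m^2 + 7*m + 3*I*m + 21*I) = I*m^5 - 9*m^4 + 7*I*m^4 - 63*m^3 - 17*I*m^3 - 9*m^2 - 119*I*m^2 - 63*m - 18*I*m - 126*I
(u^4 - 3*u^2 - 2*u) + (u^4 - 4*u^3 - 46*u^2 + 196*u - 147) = 2*u^4 - 4*u^3 - 49*u^2 + 194*u - 147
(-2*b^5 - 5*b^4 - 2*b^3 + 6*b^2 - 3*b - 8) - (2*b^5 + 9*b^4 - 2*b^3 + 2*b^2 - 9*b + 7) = -4*b^5 - 14*b^4 + 4*b^2 + 6*b - 15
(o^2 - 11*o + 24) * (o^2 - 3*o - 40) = o^4 - 14*o^3 + 17*o^2 + 368*o - 960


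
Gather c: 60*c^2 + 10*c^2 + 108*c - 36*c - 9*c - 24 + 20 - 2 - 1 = 70*c^2 + 63*c - 7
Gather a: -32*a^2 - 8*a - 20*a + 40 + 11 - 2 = -32*a^2 - 28*a + 49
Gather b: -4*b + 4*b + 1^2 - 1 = 0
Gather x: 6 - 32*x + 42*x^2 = 42*x^2 - 32*x + 6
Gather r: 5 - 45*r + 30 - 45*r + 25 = 60 - 90*r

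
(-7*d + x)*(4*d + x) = -28*d^2 - 3*d*x + x^2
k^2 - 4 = (k - 2)*(k + 2)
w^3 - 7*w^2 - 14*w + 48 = (w - 8)*(w - 2)*(w + 3)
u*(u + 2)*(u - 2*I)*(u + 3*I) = u^4 + 2*u^3 + I*u^3 + 6*u^2 + 2*I*u^2 + 12*u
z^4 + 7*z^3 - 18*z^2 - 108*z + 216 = (z - 3)*(z - 2)*(z + 6)^2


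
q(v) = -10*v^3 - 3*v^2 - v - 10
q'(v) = -30*v^2 - 6*v - 1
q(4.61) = -1058.09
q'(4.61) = -666.22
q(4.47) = -967.56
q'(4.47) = -627.25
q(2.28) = -146.40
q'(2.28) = -170.63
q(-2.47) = 124.86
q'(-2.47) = -169.21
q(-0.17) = -9.87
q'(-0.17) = -0.85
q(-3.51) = 388.99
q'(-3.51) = -349.54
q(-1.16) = 2.73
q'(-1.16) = -34.41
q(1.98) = -101.37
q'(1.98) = -130.49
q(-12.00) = 16850.00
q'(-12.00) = -4249.00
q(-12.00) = 16850.00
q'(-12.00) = -4249.00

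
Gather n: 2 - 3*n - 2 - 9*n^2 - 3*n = -9*n^2 - 6*n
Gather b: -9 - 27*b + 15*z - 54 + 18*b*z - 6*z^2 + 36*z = b*(18*z - 27) - 6*z^2 + 51*z - 63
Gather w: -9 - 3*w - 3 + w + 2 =-2*w - 10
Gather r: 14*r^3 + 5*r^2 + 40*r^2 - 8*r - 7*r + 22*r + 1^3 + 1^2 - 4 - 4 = 14*r^3 + 45*r^2 + 7*r - 6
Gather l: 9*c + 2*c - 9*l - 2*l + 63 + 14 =11*c - 11*l + 77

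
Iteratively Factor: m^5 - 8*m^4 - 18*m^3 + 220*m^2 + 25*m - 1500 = (m + 4)*(m^4 - 12*m^3 + 30*m^2 + 100*m - 375) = (m + 3)*(m + 4)*(m^3 - 15*m^2 + 75*m - 125) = (m - 5)*(m + 3)*(m + 4)*(m^2 - 10*m + 25) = (m - 5)^2*(m + 3)*(m + 4)*(m - 5)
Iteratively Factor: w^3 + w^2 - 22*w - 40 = (w + 2)*(w^2 - w - 20) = (w - 5)*(w + 2)*(w + 4)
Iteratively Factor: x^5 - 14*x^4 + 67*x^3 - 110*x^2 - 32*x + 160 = (x - 5)*(x^4 - 9*x^3 + 22*x^2 - 32) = (x - 5)*(x + 1)*(x^3 - 10*x^2 + 32*x - 32) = (x - 5)*(x - 2)*(x + 1)*(x^2 - 8*x + 16) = (x - 5)*(x - 4)*(x - 2)*(x + 1)*(x - 4)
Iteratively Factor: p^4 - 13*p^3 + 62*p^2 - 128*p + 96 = (p - 2)*(p^3 - 11*p^2 + 40*p - 48) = (p - 4)*(p - 2)*(p^2 - 7*p + 12) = (p - 4)^2*(p - 2)*(p - 3)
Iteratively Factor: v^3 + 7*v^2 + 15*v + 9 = (v + 3)*(v^2 + 4*v + 3) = (v + 1)*(v + 3)*(v + 3)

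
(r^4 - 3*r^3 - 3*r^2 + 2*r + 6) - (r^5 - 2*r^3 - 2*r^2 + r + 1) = -r^5 + r^4 - r^3 - r^2 + r + 5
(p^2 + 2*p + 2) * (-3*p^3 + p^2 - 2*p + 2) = -3*p^5 - 5*p^4 - 6*p^3 + 4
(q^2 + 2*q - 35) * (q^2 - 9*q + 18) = q^4 - 7*q^3 - 35*q^2 + 351*q - 630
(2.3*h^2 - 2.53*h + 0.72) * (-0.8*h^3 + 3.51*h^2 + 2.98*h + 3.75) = -1.84*h^5 + 10.097*h^4 - 2.6023*h^3 + 3.6128*h^2 - 7.3419*h + 2.7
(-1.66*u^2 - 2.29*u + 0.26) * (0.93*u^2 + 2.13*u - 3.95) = -1.5438*u^4 - 5.6655*u^3 + 1.9211*u^2 + 9.5993*u - 1.027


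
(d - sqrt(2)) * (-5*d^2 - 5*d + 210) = -5*d^3 - 5*d^2 + 5*sqrt(2)*d^2 + 5*sqrt(2)*d + 210*d - 210*sqrt(2)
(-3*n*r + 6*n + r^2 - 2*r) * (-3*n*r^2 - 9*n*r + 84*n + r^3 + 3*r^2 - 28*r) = 9*n^2*r^3 + 9*n^2*r^2 - 306*n^2*r + 504*n^2 - 6*n*r^4 - 6*n*r^3 + 204*n*r^2 - 336*n*r + r^5 + r^4 - 34*r^3 + 56*r^2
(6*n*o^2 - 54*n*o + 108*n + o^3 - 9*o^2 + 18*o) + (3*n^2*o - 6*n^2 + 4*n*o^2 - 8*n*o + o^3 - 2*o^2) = 3*n^2*o - 6*n^2 + 10*n*o^2 - 62*n*o + 108*n + 2*o^3 - 11*o^2 + 18*o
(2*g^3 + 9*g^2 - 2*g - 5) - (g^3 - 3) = g^3 + 9*g^2 - 2*g - 2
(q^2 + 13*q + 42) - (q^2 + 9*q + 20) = 4*q + 22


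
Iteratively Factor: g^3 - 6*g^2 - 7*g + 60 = (g + 3)*(g^2 - 9*g + 20) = (g - 4)*(g + 3)*(g - 5)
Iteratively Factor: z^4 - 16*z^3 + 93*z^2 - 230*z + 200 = (z - 4)*(z^3 - 12*z^2 + 45*z - 50) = (z - 5)*(z - 4)*(z^2 - 7*z + 10) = (z - 5)^2*(z - 4)*(z - 2)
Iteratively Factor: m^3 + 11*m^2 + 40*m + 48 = (m + 4)*(m^2 + 7*m + 12) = (m + 4)^2*(m + 3)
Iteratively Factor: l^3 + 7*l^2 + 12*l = (l)*(l^2 + 7*l + 12) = l*(l + 4)*(l + 3)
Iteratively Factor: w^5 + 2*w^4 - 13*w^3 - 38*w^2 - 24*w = (w + 3)*(w^4 - w^3 - 10*w^2 - 8*w) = (w + 1)*(w + 3)*(w^3 - 2*w^2 - 8*w) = w*(w + 1)*(w + 3)*(w^2 - 2*w - 8) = w*(w - 4)*(w + 1)*(w + 3)*(w + 2)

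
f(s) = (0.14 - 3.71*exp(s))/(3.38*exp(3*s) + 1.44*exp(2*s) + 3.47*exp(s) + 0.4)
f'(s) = (0.14 - 3.71*exp(s))*(-10.14*exp(3*s) - 2.88*exp(2*s) - 3.47*exp(s))/(3.38*exp(3*s) + 1.44*exp(2*s) + 3.47*exp(s) + 0.4)^2 - 3.71*exp(s)/(3.38*exp(3*s) + 1.44*exp(2*s) + 3.47*exp(s) + 0.4)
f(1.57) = -0.04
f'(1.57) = 0.08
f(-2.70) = -0.17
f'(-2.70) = -0.32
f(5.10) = -0.00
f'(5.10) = 0.00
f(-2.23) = -0.33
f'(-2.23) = -0.33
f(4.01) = -0.00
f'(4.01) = 0.00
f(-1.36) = -0.56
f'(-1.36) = -0.17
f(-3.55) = 0.07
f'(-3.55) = -0.23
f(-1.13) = -0.59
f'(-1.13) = -0.09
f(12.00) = 0.00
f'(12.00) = 0.00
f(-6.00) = 0.32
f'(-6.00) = -0.03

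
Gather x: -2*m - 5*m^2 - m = -5*m^2 - 3*m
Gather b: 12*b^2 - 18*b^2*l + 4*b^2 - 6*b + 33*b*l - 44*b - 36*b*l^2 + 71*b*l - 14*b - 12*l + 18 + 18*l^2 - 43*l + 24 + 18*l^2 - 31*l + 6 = b^2*(16 - 18*l) + b*(-36*l^2 + 104*l - 64) + 36*l^2 - 86*l + 48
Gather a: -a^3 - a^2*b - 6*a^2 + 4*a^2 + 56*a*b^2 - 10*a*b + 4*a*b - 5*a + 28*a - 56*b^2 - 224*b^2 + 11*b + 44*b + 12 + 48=-a^3 + a^2*(-b - 2) + a*(56*b^2 - 6*b + 23) - 280*b^2 + 55*b + 60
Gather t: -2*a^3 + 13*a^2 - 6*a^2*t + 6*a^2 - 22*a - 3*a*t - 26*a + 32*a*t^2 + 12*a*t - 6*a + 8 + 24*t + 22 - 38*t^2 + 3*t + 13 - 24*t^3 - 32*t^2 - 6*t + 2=-2*a^3 + 19*a^2 - 54*a - 24*t^3 + t^2*(32*a - 70) + t*(-6*a^2 + 9*a + 21) + 45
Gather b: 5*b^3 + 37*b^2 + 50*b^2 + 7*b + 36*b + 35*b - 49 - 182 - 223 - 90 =5*b^3 + 87*b^2 + 78*b - 544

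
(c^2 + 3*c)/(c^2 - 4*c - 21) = c/(c - 7)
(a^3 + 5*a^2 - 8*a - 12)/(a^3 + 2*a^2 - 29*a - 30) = (a - 2)/(a - 5)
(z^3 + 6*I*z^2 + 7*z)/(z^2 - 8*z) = (z^2 + 6*I*z + 7)/(z - 8)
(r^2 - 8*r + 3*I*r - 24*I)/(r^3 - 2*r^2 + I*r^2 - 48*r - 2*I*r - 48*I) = (r + 3*I)/(r^2 + r*(6 + I) + 6*I)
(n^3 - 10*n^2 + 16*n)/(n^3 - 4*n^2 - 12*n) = (-n^2 + 10*n - 16)/(-n^2 + 4*n + 12)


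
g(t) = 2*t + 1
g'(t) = 2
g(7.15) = 15.30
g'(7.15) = 2.00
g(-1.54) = -2.08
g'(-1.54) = 2.00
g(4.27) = 9.54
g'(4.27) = 2.00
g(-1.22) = -1.44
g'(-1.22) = 2.00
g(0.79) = 2.58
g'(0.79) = 2.00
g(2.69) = 6.38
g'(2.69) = 2.00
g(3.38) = 7.76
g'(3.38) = 2.00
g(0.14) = 1.28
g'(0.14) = 2.00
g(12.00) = 25.00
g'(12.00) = 2.00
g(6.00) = 13.00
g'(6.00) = 2.00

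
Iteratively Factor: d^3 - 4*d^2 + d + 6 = (d + 1)*(d^2 - 5*d + 6) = (d - 2)*(d + 1)*(d - 3)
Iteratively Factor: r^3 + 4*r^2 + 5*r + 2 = (r + 1)*(r^2 + 3*r + 2) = (r + 1)^2*(r + 2)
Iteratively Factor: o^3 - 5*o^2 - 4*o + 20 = (o + 2)*(o^2 - 7*o + 10) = (o - 2)*(o + 2)*(o - 5)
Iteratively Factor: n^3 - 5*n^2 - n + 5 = (n - 5)*(n^2 - 1) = (n - 5)*(n - 1)*(n + 1)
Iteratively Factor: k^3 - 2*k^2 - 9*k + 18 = (k - 2)*(k^2 - 9) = (k - 2)*(k + 3)*(k - 3)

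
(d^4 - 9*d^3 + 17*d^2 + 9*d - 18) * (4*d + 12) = 4*d^5 - 24*d^4 - 40*d^3 + 240*d^2 + 36*d - 216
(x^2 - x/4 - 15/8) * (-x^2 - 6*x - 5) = -x^4 - 23*x^3/4 - 13*x^2/8 + 25*x/2 + 75/8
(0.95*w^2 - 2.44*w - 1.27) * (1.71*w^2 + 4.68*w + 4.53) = 1.6245*w^4 + 0.2736*w^3 - 9.2874*w^2 - 16.9968*w - 5.7531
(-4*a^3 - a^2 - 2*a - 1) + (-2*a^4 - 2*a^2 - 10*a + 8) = -2*a^4 - 4*a^3 - 3*a^2 - 12*a + 7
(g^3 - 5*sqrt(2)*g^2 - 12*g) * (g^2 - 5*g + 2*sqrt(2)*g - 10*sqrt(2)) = g^5 - 5*g^4 - 3*sqrt(2)*g^4 - 32*g^3 + 15*sqrt(2)*g^3 - 24*sqrt(2)*g^2 + 160*g^2 + 120*sqrt(2)*g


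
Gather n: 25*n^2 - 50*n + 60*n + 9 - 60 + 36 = 25*n^2 + 10*n - 15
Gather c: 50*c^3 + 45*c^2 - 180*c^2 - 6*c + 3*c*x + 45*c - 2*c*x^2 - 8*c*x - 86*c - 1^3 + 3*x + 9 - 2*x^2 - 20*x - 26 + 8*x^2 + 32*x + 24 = 50*c^3 - 135*c^2 + c*(-2*x^2 - 5*x - 47) + 6*x^2 + 15*x + 6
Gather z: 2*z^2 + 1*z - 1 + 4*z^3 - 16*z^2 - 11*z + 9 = 4*z^3 - 14*z^2 - 10*z + 8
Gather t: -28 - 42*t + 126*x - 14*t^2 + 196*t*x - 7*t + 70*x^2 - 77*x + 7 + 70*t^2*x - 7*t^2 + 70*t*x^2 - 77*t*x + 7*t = t^2*(70*x - 21) + t*(70*x^2 + 119*x - 42) + 70*x^2 + 49*x - 21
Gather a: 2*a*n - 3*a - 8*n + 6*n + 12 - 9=a*(2*n - 3) - 2*n + 3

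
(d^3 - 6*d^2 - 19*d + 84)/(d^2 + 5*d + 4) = (d^2 - 10*d + 21)/(d + 1)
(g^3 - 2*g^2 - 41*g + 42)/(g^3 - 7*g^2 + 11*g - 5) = (g^2 - g - 42)/(g^2 - 6*g + 5)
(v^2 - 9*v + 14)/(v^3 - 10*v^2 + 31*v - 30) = (v - 7)/(v^2 - 8*v + 15)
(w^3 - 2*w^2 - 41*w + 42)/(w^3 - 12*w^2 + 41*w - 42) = (w^2 + 5*w - 6)/(w^2 - 5*w + 6)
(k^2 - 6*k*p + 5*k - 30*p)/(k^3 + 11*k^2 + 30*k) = (k - 6*p)/(k*(k + 6))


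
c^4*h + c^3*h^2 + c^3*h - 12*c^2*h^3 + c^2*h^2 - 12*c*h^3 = c*(c - 3*h)*(c + 4*h)*(c*h + h)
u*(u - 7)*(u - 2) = u^3 - 9*u^2 + 14*u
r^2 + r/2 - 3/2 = (r - 1)*(r + 3/2)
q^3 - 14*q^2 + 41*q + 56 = (q - 8)*(q - 7)*(q + 1)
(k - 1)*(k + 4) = k^2 + 3*k - 4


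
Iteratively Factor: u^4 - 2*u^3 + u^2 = (u - 1)*(u^3 - u^2) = (u - 1)^2*(u^2) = u*(u - 1)^2*(u)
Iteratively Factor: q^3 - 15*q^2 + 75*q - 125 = (q - 5)*(q^2 - 10*q + 25) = (q - 5)^2*(q - 5)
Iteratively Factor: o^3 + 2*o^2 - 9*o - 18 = (o + 3)*(o^2 - o - 6) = (o + 2)*(o + 3)*(o - 3)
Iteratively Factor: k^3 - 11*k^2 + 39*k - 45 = (k - 3)*(k^2 - 8*k + 15) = (k - 3)^2*(k - 5)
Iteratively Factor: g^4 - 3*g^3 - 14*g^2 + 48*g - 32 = (g - 1)*(g^3 - 2*g^2 - 16*g + 32) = (g - 4)*(g - 1)*(g^2 + 2*g - 8) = (g - 4)*(g - 2)*(g - 1)*(g + 4)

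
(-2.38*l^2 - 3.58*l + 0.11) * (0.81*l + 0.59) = -1.9278*l^3 - 4.304*l^2 - 2.0231*l + 0.0649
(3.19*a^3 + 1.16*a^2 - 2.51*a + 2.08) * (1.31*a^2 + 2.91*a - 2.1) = 4.1789*a^5 + 10.8025*a^4 - 6.6115*a^3 - 7.0153*a^2 + 11.3238*a - 4.368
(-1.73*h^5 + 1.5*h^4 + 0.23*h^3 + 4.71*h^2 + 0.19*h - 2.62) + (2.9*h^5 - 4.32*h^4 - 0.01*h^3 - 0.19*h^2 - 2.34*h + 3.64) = 1.17*h^5 - 2.82*h^4 + 0.22*h^3 + 4.52*h^2 - 2.15*h + 1.02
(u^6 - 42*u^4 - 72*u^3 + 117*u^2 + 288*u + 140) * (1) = u^6 - 42*u^4 - 72*u^3 + 117*u^2 + 288*u + 140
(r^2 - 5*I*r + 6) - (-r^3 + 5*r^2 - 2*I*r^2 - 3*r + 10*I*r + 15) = r^3 - 4*r^2 + 2*I*r^2 + 3*r - 15*I*r - 9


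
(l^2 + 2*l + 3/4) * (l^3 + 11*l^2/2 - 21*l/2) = l^5 + 15*l^4/2 + 5*l^3/4 - 135*l^2/8 - 63*l/8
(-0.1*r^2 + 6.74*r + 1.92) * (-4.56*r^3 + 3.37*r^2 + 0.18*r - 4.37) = 0.456*r^5 - 31.0714*r^4 + 13.9406*r^3 + 8.1206*r^2 - 29.1082*r - 8.3904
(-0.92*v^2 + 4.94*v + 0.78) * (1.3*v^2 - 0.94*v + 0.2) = -1.196*v^4 + 7.2868*v^3 - 3.8136*v^2 + 0.2548*v + 0.156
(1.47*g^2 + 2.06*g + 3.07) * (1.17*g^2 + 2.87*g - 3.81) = 1.7199*g^4 + 6.6291*g^3 + 3.9034*g^2 + 0.9623*g - 11.6967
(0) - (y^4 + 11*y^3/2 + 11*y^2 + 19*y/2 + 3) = -y^4 - 11*y^3/2 - 11*y^2 - 19*y/2 - 3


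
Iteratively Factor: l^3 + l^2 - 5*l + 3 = (l - 1)*(l^2 + 2*l - 3) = (l - 1)^2*(l + 3)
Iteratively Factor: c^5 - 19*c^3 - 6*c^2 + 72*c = (c - 2)*(c^4 + 2*c^3 - 15*c^2 - 36*c) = c*(c - 2)*(c^3 + 2*c^2 - 15*c - 36) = c*(c - 2)*(c + 3)*(c^2 - c - 12) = c*(c - 2)*(c + 3)^2*(c - 4)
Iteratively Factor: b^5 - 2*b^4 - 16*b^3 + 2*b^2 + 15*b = (b + 3)*(b^4 - 5*b^3 - b^2 + 5*b) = (b + 1)*(b + 3)*(b^3 - 6*b^2 + 5*b) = (b - 5)*(b + 1)*(b + 3)*(b^2 - b) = (b - 5)*(b - 1)*(b + 1)*(b + 3)*(b)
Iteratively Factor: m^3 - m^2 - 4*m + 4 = (m + 2)*(m^2 - 3*m + 2) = (m - 1)*(m + 2)*(m - 2)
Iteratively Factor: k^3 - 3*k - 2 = (k + 1)*(k^2 - k - 2) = (k - 2)*(k + 1)*(k + 1)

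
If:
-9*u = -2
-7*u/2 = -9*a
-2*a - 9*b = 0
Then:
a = 7/81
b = -14/729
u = 2/9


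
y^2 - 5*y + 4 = (y - 4)*(y - 1)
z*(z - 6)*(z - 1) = z^3 - 7*z^2 + 6*z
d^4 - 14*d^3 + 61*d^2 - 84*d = d*(d - 7)*(d - 4)*(d - 3)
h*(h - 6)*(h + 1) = h^3 - 5*h^2 - 6*h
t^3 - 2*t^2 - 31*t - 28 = (t - 7)*(t + 1)*(t + 4)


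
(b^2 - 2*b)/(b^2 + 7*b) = (b - 2)/(b + 7)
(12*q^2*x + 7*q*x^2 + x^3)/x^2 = 12*q^2/x + 7*q + x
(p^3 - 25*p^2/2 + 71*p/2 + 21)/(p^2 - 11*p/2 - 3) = p - 7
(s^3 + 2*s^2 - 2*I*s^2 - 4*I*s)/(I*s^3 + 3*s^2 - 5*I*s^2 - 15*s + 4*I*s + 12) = -s*(I*s^2 + 2*s*(1 + I) + 4)/(s^3 - s^2*(5 + 3*I) + s*(4 + 15*I) - 12*I)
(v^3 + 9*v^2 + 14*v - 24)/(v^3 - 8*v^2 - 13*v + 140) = (v^2 + 5*v - 6)/(v^2 - 12*v + 35)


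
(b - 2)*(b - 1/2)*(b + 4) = b^3 + 3*b^2/2 - 9*b + 4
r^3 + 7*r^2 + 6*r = r*(r + 1)*(r + 6)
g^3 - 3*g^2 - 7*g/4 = g*(g - 7/2)*(g + 1/2)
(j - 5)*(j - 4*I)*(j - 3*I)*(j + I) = j^4 - 5*j^3 - 6*I*j^3 - 5*j^2 + 30*I*j^2 + 25*j - 12*I*j + 60*I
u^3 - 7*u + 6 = (u - 2)*(u - 1)*(u + 3)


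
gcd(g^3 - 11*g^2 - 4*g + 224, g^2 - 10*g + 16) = g - 8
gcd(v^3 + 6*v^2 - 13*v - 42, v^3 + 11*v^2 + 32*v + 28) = v^2 + 9*v + 14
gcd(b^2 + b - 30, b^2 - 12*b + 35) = b - 5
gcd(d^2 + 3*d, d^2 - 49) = 1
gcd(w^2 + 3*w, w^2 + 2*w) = w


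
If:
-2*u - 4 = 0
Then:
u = -2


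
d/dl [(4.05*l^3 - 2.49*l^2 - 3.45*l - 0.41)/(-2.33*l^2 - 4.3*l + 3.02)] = (-9.4365*l^4 - 34.83*l^3 + 39.3615*l^2 - 16.9502*l - 12.182)/(5.4289*l^4 + 20.038*l^3 + 4.4168*l^2 - 25.972*l + 9.1204)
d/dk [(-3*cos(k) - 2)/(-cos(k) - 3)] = -7*sin(k)/(cos(k) + 3)^2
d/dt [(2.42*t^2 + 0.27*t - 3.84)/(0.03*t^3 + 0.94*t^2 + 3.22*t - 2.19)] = (-0.0726*t^4 - 0.0162000000000004*t^3 + 7.8842*t^2 - 3.3804*t + 11.7735)/(0.0009*t^6 + 0.0564*t^5 + 1.0768*t^4 + 5.9222*t^3 + 6.2512*t^2 - 14.1036*t + 4.7961)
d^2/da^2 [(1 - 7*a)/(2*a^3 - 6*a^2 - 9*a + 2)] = 6*(-28*a^5 + 92*a^4 - 158*a^3 + 74*a^2 - 34*a - 11)/(8*a^9 - 72*a^8 + 108*a^7 + 456*a^6 - 630*a^5 - 1458*a^4 - 57*a^3 + 414*a^2 - 108*a + 8)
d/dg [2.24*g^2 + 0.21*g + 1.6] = 4.48*g + 0.21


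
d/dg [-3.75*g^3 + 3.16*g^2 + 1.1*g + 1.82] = -11.25*g^2 + 6.32*g + 1.1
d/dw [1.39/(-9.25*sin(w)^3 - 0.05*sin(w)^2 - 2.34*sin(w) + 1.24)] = (38.5725*sin(w)^2 + 0.139*sin(w) + 3.2526)*cos(w)/(9.25*sin(w)^3 + 0.05*sin(w)^2 + 2.34*sin(w) - 1.24)^2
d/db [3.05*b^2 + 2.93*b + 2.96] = 6.1*b + 2.93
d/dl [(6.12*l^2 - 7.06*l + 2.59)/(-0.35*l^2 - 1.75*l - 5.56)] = (-13.181*l^2 - 66.2414*l + 43.7861)/(0.1225*l^4 + 1.225*l^3 + 6.9545*l^2 + 19.46*l + 30.9136)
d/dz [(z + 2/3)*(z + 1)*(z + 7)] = 3*z^2 + 52*z/3 + 37/3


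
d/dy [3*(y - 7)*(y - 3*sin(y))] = 3*y + 3*(7 - y)*(3*cos(y) - 1) - 9*sin(y)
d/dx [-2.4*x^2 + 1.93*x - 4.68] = 1.93 - 4.8*x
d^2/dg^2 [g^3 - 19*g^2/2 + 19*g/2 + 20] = 6*g - 19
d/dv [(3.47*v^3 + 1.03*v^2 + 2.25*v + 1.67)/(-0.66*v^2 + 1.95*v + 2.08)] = (-2.2902*v^4 + 13.533*v^3 + 25.1463*v^2 + 6.4892*v + 1.4235)/(0.4356*v^4 - 2.574*v^3 + 1.0569*v^2 + 8.112*v + 4.3264)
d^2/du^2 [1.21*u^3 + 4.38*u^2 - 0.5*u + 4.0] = 7.26*u + 8.76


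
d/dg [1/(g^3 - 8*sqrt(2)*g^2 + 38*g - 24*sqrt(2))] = (-3*g^2 + 16*sqrt(2)*g - 38)/(g^3 - 8*sqrt(2)*g^2 + 38*g - 24*sqrt(2))^2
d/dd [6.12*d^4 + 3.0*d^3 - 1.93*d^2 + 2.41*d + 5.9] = 24.48*d^3 + 9.0*d^2 - 3.86*d + 2.41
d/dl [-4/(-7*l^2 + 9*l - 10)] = 4*(9 - 14*l)/(7*l^2 - 9*l + 10)^2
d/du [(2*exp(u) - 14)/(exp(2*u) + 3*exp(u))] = 2*(-exp(2*u) + 14*exp(u) + 21)*exp(-u)/(exp(2*u) + 6*exp(u) + 9)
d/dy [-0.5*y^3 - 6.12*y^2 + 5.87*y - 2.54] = -1.5*y^2 - 12.24*y + 5.87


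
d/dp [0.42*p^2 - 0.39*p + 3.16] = 0.84*p - 0.39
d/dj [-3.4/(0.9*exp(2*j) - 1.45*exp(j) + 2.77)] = (6.12*exp(j) - 4.93)*exp(j)/(0.9*exp(2*j) - 1.45*exp(j) + 2.77)^2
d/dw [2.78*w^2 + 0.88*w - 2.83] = 5.56*w + 0.88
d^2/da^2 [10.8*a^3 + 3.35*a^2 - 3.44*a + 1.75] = 64.8*a + 6.7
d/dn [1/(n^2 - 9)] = -2*n/(n^2 - 9)^2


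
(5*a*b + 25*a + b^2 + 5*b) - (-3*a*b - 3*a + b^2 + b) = 8*a*b + 28*a + 4*b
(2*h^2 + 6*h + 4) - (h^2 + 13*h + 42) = h^2 - 7*h - 38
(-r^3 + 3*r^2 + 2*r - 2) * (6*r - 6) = -6*r^4 + 24*r^3 - 6*r^2 - 24*r + 12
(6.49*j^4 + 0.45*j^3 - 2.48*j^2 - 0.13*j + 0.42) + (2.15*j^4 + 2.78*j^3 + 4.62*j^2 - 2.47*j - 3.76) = 8.64*j^4 + 3.23*j^3 + 2.14*j^2 - 2.6*j - 3.34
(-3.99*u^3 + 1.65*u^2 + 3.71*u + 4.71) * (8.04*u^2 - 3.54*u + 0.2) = -32.0796*u^5 + 27.3906*u^4 + 23.1894*u^3 + 25.065*u^2 - 15.9314*u + 0.942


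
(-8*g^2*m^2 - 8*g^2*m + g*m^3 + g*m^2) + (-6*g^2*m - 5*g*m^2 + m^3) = -8*g^2*m^2 - 14*g^2*m + g*m^3 - 4*g*m^2 + m^3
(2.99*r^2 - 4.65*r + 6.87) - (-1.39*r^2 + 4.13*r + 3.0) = 4.38*r^2 - 8.78*r + 3.87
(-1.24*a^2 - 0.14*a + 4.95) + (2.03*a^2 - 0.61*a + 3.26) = 0.79*a^2 - 0.75*a + 8.21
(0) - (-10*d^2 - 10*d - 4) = 10*d^2 + 10*d + 4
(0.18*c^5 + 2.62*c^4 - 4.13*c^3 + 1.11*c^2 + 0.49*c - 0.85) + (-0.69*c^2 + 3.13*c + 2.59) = 0.18*c^5 + 2.62*c^4 - 4.13*c^3 + 0.42*c^2 + 3.62*c + 1.74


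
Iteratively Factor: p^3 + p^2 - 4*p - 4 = (p - 2)*(p^2 + 3*p + 2) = (p - 2)*(p + 2)*(p + 1)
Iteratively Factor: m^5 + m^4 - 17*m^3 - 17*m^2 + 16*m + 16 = (m - 1)*(m^4 + 2*m^3 - 15*m^2 - 32*m - 16) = (m - 1)*(m + 4)*(m^3 - 2*m^2 - 7*m - 4) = (m - 4)*(m - 1)*(m + 4)*(m^2 + 2*m + 1) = (m - 4)*(m - 1)*(m + 1)*(m + 4)*(m + 1)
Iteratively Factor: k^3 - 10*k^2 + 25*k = (k)*(k^2 - 10*k + 25) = k*(k - 5)*(k - 5)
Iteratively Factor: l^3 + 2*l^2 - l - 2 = (l - 1)*(l^2 + 3*l + 2) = (l - 1)*(l + 1)*(l + 2)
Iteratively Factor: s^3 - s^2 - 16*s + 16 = (s - 4)*(s^2 + 3*s - 4) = (s - 4)*(s - 1)*(s + 4)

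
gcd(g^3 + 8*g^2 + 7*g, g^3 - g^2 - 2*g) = g^2 + g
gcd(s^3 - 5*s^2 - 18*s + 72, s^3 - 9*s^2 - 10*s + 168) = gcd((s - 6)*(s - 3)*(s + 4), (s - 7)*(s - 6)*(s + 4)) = s^2 - 2*s - 24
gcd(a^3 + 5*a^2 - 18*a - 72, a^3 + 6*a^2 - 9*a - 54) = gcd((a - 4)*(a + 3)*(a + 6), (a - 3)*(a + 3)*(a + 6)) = a^2 + 9*a + 18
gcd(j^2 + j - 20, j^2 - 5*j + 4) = j - 4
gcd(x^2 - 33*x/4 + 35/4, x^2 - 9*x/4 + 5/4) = x - 5/4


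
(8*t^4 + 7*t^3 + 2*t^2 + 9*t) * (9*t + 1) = 72*t^5 + 71*t^4 + 25*t^3 + 83*t^2 + 9*t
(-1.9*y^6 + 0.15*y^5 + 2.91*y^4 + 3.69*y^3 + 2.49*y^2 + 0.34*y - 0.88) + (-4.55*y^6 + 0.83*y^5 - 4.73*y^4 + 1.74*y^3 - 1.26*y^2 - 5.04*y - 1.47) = -6.45*y^6 + 0.98*y^5 - 1.82*y^4 + 5.43*y^3 + 1.23*y^2 - 4.7*y - 2.35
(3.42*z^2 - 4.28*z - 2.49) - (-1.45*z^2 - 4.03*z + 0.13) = 4.87*z^2 - 0.25*z - 2.62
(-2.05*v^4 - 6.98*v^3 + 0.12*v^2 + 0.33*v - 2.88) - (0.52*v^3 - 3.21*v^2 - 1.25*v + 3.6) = -2.05*v^4 - 7.5*v^3 + 3.33*v^2 + 1.58*v - 6.48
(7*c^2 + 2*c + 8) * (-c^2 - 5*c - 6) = -7*c^4 - 37*c^3 - 60*c^2 - 52*c - 48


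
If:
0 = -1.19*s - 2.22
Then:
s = -1.87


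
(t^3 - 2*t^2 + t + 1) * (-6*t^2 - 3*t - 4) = -6*t^5 + 9*t^4 - 4*t^3 - t^2 - 7*t - 4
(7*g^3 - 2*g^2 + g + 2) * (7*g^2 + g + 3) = 49*g^5 - 7*g^4 + 26*g^3 + 9*g^2 + 5*g + 6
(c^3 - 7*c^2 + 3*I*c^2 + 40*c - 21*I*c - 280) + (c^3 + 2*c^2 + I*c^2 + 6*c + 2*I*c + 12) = 2*c^3 - 5*c^2 + 4*I*c^2 + 46*c - 19*I*c - 268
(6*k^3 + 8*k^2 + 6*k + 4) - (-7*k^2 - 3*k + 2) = 6*k^3 + 15*k^2 + 9*k + 2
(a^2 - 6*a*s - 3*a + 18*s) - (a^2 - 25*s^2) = -6*a*s - 3*a + 25*s^2 + 18*s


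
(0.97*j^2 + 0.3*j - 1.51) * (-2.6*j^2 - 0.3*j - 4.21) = -2.522*j^4 - 1.071*j^3 - 0.247699999999999*j^2 - 0.81*j + 6.3571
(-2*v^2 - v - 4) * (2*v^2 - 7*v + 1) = -4*v^4 + 12*v^3 - 3*v^2 + 27*v - 4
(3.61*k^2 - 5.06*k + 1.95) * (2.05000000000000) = 7.4005*k^2 - 10.373*k + 3.9975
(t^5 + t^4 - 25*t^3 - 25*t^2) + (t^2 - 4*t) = t^5 + t^4 - 25*t^3 - 24*t^2 - 4*t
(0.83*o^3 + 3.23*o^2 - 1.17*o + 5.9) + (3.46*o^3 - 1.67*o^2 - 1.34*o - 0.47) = 4.29*o^3 + 1.56*o^2 - 2.51*o + 5.43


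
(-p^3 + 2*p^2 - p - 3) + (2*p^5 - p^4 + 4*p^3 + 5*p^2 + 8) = 2*p^5 - p^4 + 3*p^3 + 7*p^2 - p + 5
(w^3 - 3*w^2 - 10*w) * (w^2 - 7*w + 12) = w^5 - 10*w^4 + 23*w^3 + 34*w^2 - 120*w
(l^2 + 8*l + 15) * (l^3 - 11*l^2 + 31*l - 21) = l^5 - 3*l^4 - 42*l^3 + 62*l^2 + 297*l - 315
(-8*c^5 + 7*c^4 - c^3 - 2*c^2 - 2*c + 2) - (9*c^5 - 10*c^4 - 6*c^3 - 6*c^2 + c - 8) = -17*c^5 + 17*c^4 + 5*c^3 + 4*c^2 - 3*c + 10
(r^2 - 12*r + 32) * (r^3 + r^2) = r^5 - 11*r^4 + 20*r^3 + 32*r^2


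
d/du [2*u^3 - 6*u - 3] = 6*u^2 - 6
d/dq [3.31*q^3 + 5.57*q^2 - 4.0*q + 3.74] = 9.93*q^2 + 11.14*q - 4.0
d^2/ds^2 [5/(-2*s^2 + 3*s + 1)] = 10*(-4*s^2 + 6*s + (4*s - 3)^2 + 2)/(-2*s^2 + 3*s + 1)^3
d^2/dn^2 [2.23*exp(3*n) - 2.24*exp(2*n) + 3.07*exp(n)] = (20.07*exp(2*n) - 8.96*exp(n) + 3.07)*exp(n)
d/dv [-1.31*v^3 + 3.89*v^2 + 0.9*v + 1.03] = -3.93*v^2 + 7.78*v + 0.9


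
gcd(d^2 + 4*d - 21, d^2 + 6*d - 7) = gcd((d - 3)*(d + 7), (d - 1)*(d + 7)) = d + 7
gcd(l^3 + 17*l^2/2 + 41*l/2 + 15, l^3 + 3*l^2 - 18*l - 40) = l^2 + 7*l + 10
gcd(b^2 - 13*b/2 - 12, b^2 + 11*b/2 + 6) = b + 3/2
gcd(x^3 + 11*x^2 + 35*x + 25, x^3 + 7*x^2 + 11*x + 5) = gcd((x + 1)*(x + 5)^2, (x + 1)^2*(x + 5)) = x^2 + 6*x + 5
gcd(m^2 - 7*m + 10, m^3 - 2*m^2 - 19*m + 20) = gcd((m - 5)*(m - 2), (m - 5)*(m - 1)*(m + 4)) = m - 5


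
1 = 1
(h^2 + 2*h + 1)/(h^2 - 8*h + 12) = (h^2 + 2*h + 1)/(h^2 - 8*h + 12)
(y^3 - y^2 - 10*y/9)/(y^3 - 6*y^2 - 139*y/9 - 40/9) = y*(-9*y^2 + 9*y + 10)/(-9*y^3 + 54*y^2 + 139*y + 40)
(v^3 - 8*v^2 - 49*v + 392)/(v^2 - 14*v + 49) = (v^2 - v - 56)/(v - 7)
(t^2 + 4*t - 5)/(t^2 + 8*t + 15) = (t - 1)/(t + 3)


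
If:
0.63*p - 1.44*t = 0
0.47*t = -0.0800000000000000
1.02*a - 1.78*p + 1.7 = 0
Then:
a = -2.35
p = -0.39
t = -0.17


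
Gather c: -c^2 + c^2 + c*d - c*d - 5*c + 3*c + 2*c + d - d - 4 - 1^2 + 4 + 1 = 0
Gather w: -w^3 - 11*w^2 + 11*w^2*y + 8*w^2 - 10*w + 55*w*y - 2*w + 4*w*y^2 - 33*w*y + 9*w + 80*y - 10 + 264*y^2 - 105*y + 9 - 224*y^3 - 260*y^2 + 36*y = -w^3 + w^2*(11*y - 3) + w*(4*y^2 + 22*y - 3) - 224*y^3 + 4*y^2 + 11*y - 1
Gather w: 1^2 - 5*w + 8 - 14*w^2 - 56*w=-14*w^2 - 61*w + 9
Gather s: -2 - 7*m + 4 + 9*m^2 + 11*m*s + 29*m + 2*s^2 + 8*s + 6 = 9*m^2 + 22*m + 2*s^2 + s*(11*m + 8) + 8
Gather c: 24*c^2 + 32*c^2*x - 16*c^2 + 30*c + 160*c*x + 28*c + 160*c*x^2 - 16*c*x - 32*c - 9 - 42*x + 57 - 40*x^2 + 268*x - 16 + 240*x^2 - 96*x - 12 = c^2*(32*x + 8) + c*(160*x^2 + 144*x + 26) + 200*x^2 + 130*x + 20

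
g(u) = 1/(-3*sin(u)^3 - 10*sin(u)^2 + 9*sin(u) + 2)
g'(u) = (9*sin(u)^2*cos(u) + 20*sin(u)*cos(u) - 9*cos(u))/(-3*sin(u)^3 - 10*sin(u)^2 + 9*sin(u) + 2)^2 = (20*sin(u) - 9*cos(u)^2)*cos(u)/(3*sin(u)^3 + 10*sin(u)^2 - 9*sin(u) - 2)^2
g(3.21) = 0.75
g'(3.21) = 5.74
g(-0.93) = -0.10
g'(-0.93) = -0.11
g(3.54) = -0.35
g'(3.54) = 1.78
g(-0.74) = -0.13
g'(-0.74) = -0.23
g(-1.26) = -0.08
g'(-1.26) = -0.04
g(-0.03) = 0.58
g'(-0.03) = -3.24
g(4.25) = -0.08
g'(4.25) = 0.06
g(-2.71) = -0.30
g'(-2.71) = 1.32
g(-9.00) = -0.31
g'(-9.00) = 1.40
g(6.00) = -0.81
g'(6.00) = -8.81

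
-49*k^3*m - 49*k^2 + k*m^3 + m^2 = (-7*k + m)*(7*k + m)*(k*m + 1)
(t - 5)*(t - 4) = t^2 - 9*t + 20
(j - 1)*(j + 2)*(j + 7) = j^3 + 8*j^2 + 5*j - 14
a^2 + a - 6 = (a - 2)*(a + 3)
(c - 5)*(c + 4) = c^2 - c - 20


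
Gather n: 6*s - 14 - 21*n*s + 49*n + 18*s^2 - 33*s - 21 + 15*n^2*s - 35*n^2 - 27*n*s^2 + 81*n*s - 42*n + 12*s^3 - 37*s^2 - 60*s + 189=n^2*(15*s - 35) + n*(-27*s^2 + 60*s + 7) + 12*s^3 - 19*s^2 - 87*s + 154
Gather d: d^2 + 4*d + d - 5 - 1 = d^2 + 5*d - 6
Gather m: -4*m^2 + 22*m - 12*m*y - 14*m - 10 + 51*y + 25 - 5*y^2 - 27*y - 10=-4*m^2 + m*(8 - 12*y) - 5*y^2 + 24*y + 5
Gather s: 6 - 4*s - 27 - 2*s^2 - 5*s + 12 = -2*s^2 - 9*s - 9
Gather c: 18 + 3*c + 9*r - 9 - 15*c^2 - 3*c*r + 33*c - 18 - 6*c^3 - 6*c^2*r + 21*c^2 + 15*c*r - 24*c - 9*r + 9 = -6*c^3 + c^2*(6 - 6*r) + c*(12*r + 12)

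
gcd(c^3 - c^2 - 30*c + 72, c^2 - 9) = c - 3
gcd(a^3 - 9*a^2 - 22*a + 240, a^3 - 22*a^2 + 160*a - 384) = a^2 - 14*a + 48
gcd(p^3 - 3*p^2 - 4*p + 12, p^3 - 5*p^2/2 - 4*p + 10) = p^2 - 4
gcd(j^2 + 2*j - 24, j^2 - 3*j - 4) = j - 4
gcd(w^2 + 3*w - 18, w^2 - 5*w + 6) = w - 3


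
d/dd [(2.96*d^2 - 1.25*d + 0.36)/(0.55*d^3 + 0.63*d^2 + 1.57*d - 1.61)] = (-1.628*d^4 + 1.375*d^3 + 4.8407*d^2 - 9.9848*d + 1.4473)/(0.3025*d^6 + 0.693*d^5 + 2.1239*d^4 + 0.2072*d^3 + 0.4363*d^2 - 5.0554*d + 2.5921)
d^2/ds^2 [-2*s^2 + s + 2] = -4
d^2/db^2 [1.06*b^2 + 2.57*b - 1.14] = 2.12000000000000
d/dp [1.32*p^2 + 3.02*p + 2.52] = 2.64*p + 3.02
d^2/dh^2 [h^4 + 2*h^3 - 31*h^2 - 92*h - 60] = 12*h^2 + 12*h - 62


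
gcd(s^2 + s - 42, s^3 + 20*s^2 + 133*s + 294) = s + 7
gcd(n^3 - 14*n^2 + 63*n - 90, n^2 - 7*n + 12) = n - 3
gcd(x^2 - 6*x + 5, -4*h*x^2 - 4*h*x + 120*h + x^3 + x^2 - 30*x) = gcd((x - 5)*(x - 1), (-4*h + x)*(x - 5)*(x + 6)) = x - 5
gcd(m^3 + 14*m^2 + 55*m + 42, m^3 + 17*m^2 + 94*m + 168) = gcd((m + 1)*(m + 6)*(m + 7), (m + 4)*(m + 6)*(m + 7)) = m^2 + 13*m + 42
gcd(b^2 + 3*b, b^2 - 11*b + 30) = 1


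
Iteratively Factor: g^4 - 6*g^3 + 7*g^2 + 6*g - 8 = (g - 4)*(g^3 - 2*g^2 - g + 2) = (g - 4)*(g - 2)*(g^2 - 1) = (g - 4)*(g - 2)*(g + 1)*(g - 1)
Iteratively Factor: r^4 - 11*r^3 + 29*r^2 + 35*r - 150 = (r - 3)*(r^3 - 8*r^2 + 5*r + 50) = (r - 5)*(r - 3)*(r^2 - 3*r - 10) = (r - 5)^2*(r - 3)*(r + 2)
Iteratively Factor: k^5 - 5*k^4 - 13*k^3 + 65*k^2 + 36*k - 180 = (k - 2)*(k^4 - 3*k^3 - 19*k^2 + 27*k + 90) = (k - 2)*(k + 2)*(k^3 - 5*k^2 - 9*k + 45) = (k - 5)*(k - 2)*(k + 2)*(k^2 - 9) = (k - 5)*(k - 3)*(k - 2)*(k + 2)*(k + 3)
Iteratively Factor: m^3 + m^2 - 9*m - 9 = (m + 1)*(m^2 - 9) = (m - 3)*(m + 1)*(m + 3)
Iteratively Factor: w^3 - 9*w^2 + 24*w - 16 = (w - 4)*(w^2 - 5*w + 4) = (w - 4)^2*(w - 1)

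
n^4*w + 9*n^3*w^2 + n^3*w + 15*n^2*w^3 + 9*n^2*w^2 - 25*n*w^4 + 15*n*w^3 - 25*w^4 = (n - w)*(n + 5*w)^2*(n*w + w)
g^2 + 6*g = g*(g + 6)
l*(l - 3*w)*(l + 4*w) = l^3 + l^2*w - 12*l*w^2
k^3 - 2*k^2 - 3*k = k*(k - 3)*(k + 1)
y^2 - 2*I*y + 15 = (y - 5*I)*(y + 3*I)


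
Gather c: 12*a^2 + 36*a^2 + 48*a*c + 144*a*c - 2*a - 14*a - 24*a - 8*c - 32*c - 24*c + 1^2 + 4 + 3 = 48*a^2 - 40*a + c*(192*a - 64) + 8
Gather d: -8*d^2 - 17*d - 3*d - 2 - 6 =-8*d^2 - 20*d - 8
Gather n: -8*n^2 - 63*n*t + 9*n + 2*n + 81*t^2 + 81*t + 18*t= -8*n^2 + n*(11 - 63*t) + 81*t^2 + 99*t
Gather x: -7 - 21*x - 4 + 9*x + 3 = -12*x - 8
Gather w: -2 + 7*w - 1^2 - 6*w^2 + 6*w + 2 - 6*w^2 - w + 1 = -12*w^2 + 12*w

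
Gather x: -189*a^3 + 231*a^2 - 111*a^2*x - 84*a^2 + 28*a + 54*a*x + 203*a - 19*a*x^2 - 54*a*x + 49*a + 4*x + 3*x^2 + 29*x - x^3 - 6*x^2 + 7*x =-189*a^3 + 147*a^2 + 280*a - x^3 + x^2*(-19*a - 3) + x*(40 - 111*a^2)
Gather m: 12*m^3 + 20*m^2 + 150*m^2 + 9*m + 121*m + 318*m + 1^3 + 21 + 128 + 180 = 12*m^3 + 170*m^2 + 448*m + 330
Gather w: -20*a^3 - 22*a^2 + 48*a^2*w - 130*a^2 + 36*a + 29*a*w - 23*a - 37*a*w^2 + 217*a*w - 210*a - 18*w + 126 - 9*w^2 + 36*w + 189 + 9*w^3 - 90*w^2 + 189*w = -20*a^3 - 152*a^2 - 197*a + 9*w^3 + w^2*(-37*a - 99) + w*(48*a^2 + 246*a + 207) + 315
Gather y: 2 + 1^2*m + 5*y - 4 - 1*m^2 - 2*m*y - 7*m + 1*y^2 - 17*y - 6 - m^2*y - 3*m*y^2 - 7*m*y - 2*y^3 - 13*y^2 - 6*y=-m^2 - 6*m - 2*y^3 + y^2*(-3*m - 12) + y*(-m^2 - 9*m - 18) - 8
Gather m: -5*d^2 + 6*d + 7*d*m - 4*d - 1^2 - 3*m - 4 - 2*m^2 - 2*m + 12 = -5*d^2 + 2*d - 2*m^2 + m*(7*d - 5) + 7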